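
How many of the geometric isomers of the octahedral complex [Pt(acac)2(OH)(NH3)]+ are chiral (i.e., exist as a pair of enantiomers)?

1

In an octahedral complex each vertex has one trans partner and four cis neighbours.
Each acac is bidentate and must span two cis positions.
Systematic placement gives 2 geometric isomers: OH and NH3 mutually trans; OH and NH3 mutually cis (chiral).
One of these lacks any improper symmetry element and so occurs as an enantiomeric pair, giving 2 + 1 = 3 stereoisomers in total.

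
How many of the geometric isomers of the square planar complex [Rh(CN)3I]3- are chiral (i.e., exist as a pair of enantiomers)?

A square has two trans pairs of vertices; adjacent vertices are cis.
Only one geometric arrangement is possible.

0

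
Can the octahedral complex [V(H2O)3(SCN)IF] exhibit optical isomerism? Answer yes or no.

The six octahedral sites form three mutually perpendicular trans pairs.
There are 4 geometric isomers: H2O mer (3 arrangements); H2O fac (chiral).
One of these lacks any improper symmetry element and so occurs as an enantiomeric pair, giving 4 + 1 = 5 stereoisomers in total.

yes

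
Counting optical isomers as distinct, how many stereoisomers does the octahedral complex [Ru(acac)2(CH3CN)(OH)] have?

3

An octahedron has six vertices in three trans pairs; every non-trans pair is cis.
Each acac is bidentate and must span two cis positions.
Systematic placement gives 2 geometric isomers: CH3CN and OH mutually trans; CH3CN and OH mutually cis (chiral).
One of these lacks any improper symmetry element and so occurs as an enantiomeric pair, giving 2 + 1 = 3 stereoisomers in total.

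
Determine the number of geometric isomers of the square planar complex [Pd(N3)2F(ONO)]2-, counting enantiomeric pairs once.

The distinct arrangements are (2 in all): N3 cis; N3 trans.

2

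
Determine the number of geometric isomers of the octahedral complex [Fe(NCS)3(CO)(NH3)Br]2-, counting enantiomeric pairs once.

4

An octahedron has six vertices in three trans pairs; every non-trans pair is cis.
Working through the distinct placements yields 4 geometric isomers: NCS mer (3 arrangements); NCS fac (chiral).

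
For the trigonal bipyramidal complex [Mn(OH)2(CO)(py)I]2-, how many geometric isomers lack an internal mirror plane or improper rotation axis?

3

A trigonal bipyramid has two axial and three equatorial sites, which are chemically inequivalent.
Systematic enumeration (placing each ligand type in turn and discarding arrangements equivalent by rotation or reflection) gives 7 geometric isomers.
Of these, 3 lack any improper symmetry element and so occur as enantiomeric pairs, giving 7 + 3 = 10 stereoisomers in total.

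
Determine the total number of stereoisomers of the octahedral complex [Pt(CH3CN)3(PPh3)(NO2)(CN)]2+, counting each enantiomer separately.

5

An octahedron has six vertices in three trans pairs; every non-trans pair is cis.
There are 4 geometric isomers: CH3CN mer (3 arrangements); CH3CN fac (chiral).
One of these lacks any improper symmetry element and so occurs as an enantiomeric pair, giving 4 + 1 = 5 stereoisomers in total.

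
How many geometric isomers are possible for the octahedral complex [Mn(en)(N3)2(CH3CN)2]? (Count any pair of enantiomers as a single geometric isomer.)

3

The six octahedral sites form three mutually perpendicular trans pairs.
Each en is bidentate and must span two cis positions.
The distinct arrangements are (3 in all): N3 cis, CH3CN trans; N3 cis, CH3CN cis (chiral); N3 trans, CH3CN cis.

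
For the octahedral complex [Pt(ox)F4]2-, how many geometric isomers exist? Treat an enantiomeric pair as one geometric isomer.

1

An octahedron has six vertices in three trans pairs; every non-trans pair is cis.
Each ox is bidentate and must span two cis positions.
Only one geometric arrangement is possible.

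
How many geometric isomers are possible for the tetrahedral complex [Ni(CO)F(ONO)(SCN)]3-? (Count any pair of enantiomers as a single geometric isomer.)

In a tetrahedral complex all four positions are equivalent and every pair of ligands is adjacent — there is no cis/trans distinction.
Only one geometric arrangement is possible; it has no improper symmetry element, so it exists as a pair of enantiomers (2 stereoisomers).

1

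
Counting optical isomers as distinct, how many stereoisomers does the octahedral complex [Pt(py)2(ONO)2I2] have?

Working through the distinct placements yields 5 geometric isomers: py trans, ONO trans, I trans; py cis, ONO cis, I trans; py trans, ONO cis, I cis; py cis, ONO cis, I cis (chiral); py cis, ONO trans, I cis.
One of these lacks any improper symmetry element and so occurs as an enantiomeric pair, giving 5 + 1 = 6 stereoisomers in total.

6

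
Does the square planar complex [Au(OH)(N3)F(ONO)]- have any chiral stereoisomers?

A square has two trans pairs of vertices; adjacent vertices are cis.
There are 3 geometric isomers: (F/OH trans, N3/ONO trans); (F/ONO trans, N3/OH trans); (F/N3 trans, OH/ONO trans).
Each arrangement has an internal mirror plane or centre of symmetry, so none is chiral.

no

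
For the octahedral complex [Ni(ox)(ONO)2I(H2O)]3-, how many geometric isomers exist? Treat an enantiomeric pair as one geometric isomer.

4

An octahedron has six vertices in three trans pairs; every non-trans pair is cis.
Each ox is bidentate and must span two cis positions.
Systematic placement gives 4 geometric isomers: ONO cis (3 arrangements, 2 chiral); ONO trans.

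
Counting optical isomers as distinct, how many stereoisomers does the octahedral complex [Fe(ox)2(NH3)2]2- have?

3

In an octahedral complex each vertex has one trans partner and four cis neighbours.
Each ox is bidentate and must span two cis positions.
Systematic placement gives 2 geometric isomers: NH3 trans; NH3 cis (chiral).
One of these lacks any improper symmetry element and so occurs as an enantiomeric pair, giving 2 + 1 = 3 stereoisomers in total.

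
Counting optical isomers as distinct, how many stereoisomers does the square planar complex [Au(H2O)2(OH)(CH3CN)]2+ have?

In a square planar complex each vertex has one trans partner and two cis neighbours.
Systematic placement gives 2 geometric isomers: H2O cis; H2O trans.
Each arrangement has an internal mirror plane or centre of symmetry, so none is chiral.

2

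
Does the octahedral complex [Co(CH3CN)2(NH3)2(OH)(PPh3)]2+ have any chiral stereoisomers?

An octahedron has six vertices in three trans pairs; every non-trans pair is cis.
Working through the distinct placements yields 6 geometric isomers: CH3CN trans, NH3 trans; CH3CN trans, NH3 cis; CH3CN cis, NH3 cis (3 arrangements, 2 chiral); CH3CN cis, NH3 trans.
Of these, 2 lack any improper symmetry element and so occur as enantiomeric pairs, giving 6 + 2 = 8 stereoisomers in total.

yes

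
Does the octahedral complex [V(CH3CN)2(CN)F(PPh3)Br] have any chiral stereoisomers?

In an octahedral complex each vertex has one trans partner and four cis neighbours.
Systematic enumeration (placing each ligand type in turn and discarding arrangements equivalent by rotation or reflection) gives 9 geometric isomers.
Of these, 6 lack any improper symmetry element and so occur as enantiomeric pairs, giving 9 + 6 = 15 stereoisomers in total.

yes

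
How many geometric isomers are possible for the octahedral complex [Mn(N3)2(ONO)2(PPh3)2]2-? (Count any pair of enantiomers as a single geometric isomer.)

5

In an octahedral complex each vertex has one trans partner and four cis neighbours.
There are 5 geometric isomers: N3 trans, ONO trans, PPh3 trans; N3 trans, ONO cis, PPh3 cis; N3 cis, ONO cis, PPh3 trans; N3 cis, ONO cis, PPh3 cis (chiral); N3 cis, ONO trans, PPh3 cis.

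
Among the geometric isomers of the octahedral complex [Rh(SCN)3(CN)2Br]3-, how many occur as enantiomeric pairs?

The six octahedral sites form three mutually perpendicular trans pairs.
Systematic placement gives 3 geometric isomers: SCN mer, CN cis; SCN mer, CN trans; SCN fac, CN cis.
Each arrangement has an internal mirror plane or centre of symmetry, so none is chiral.

0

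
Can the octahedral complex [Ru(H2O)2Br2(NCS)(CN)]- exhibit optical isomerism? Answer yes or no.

yes

The six octahedral sites form three mutually perpendicular trans pairs.
Systematic placement gives 6 geometric isomers: H2O cis, Br trans; H2O trans, Br trans; H2O cis, Br cis (3 arrangements, 2 chiral); H2O trans, Br cis.
Of these, 2 lack any improper symmetry element and so occur as enantiomeric pairs, giving 6 + 2 = 8 stereoisomers in total.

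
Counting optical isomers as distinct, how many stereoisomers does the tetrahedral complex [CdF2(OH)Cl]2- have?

1

All four vertices of a tetrahedron are equivalent and mutually adjacent, so cis/trans isomerism cannot arise.
Only one geometric arrangement is possible.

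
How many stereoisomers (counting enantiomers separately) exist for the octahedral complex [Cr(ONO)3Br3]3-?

2

In an octahedral complex each vertex has one trans partner and four cis neighbours.
Systematic placement gives 2 geometric isomers: ONO mer; ONO fac.
Each arrangement has an internal mirror plane or centre of symmetry, so none is chiral.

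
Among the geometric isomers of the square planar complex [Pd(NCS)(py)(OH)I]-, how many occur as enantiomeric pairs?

Working through the distinct placements yields 3 geometric isomers: (I/OH trans, NCS/py trans); (I/py trans, NCS/OH trans); (I/NCS trans, OH/py trans).
Each arrangement has an internal mirror plane or centre of symmetry, so none is chiral.

0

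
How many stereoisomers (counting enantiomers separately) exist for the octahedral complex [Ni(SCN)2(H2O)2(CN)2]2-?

6

In an octahedral complex each vertex has one trans partner and four cis neighbours.
Systematic placement gives 5 geometric isomers: SCN trans, H2O trans, CN trans; SCN cis, H2O cis, CN trans; SCN trans, H2O cis, CN cis; SCN cis, H2O cis, CN cis (chiral); SCN cis, H2O trans, CN cis.
One of these lacks any improper symmetry element and so occurs as an enantiomeric pair, giving 5 + 1 = 6 stereoisomers in total.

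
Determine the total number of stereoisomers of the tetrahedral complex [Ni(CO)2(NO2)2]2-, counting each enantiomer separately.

Only one geometric arrangement is possible.

1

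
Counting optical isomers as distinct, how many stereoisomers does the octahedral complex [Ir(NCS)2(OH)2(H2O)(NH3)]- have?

8

In an octahedral complex each vertex has one trans partner and four cis neighbours.
Working through the distinct placements yields 6 geometric isomers: NCS cis, OH trans; NCS cis, OH cis (3 arrangements, 2 chiral); NCS trans, OH trans; NCS trans, OH cis.
Of these, 2 lack any improper symmetry element and so occur as enantiomeric pairs, giving 6 + 2 = 8 stereoisomers in total.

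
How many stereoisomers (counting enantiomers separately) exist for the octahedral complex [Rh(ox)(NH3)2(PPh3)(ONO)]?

In an octahedral complex each vertex has one trans partner and four cis neighbours.
Each ox is bidentate and must span two cis positions.
There are 4 geometric isomers: NH3 trans; NH3 cis (3 arrangements, 2 chiral).
Of these, 2 lack any improper symmetry element and so occur as enantiomeric pairs, giving 4 + 2 = 6 stereoisomers in total.

6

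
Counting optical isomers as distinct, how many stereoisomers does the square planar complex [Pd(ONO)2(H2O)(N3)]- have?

A square has two trans pairs of vertices; adjacent vertices are cis.
There are 2 geometric isomers: ONO cis; ONO trans.
Each arrangement has an internal mirror plane or centre of symmetry, so none is chiral.

2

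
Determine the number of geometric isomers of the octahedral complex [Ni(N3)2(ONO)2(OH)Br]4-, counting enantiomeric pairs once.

Working through the distinct placements yields 6 geometric isomers: N3 cis, ONO trans; N3 cis, ONO cis (3 arrangements, 2 chiral); N3 trans, ONO trans; N3 trans, ONO cis.

6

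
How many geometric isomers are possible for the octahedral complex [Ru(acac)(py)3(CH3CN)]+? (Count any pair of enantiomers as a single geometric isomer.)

2

The six octahedral sites form three mutually perpendicular trans pairs.
Each acac is bidentate and must span two cis positions.
There are 2 geometric isomers: py mer; py fac.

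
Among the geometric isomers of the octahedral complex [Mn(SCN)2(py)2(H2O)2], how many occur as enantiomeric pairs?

1

An octahedron has six vertices in three trans pairs; every non-trans pair is cis.
Systematic placement gives 5 geometric isomers: SCN trans, py trans, H2O trans; SCN cis, py cis, H2O trans; SCN cis, py trans, H2O cis; SCN cis, py cis, H2O cis (chiral); SCN trans, py cis, H2O cis.
One of these lacks any improper symmetry element and so occurs as an enantiomeric pair, giving 5 + 1 = 6 stereoisomers in total.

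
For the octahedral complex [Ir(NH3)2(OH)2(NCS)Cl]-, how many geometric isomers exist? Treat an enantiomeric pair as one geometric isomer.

6

The six octahedral sites form three mutually perpendicular trans pairs.
Systematic placement gives 6 geometric isomers: NH3 trans, OH trans; NH3 cis, OH cis (3 arrangements, 2 chiral); NH3 cis, OH trans; NH3 trans, OH cis.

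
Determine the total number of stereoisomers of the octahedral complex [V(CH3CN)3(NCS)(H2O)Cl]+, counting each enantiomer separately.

There are 4 geometric isomers: CH3CN mer (3 arrangements); CH3CN fac (chiral).
One of these lacks any improper symmetry element and so occurs as an enantiomeric pair, giving 4 + 1 = 5 stereoisomers in total.

5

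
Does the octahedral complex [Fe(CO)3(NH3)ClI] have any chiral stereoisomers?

yes

An octahedron has six vertices in three trans pairs; every non-trans pair is cis.
There are 4 geometric isomers: CO mer (3 arrangements); CO fac (chiral).
One of these lacks any improper symmetry element and so occurs as an enantiomeric pair, giving 4 + 1 = 5 stereoisomers in total.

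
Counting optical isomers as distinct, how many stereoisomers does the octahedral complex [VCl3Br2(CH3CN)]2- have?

3

The six octahedral sites form three mutually perpendicular trans pairs.
Working through the distinct placements yields 3 geometric isomers: Cl mer, Br trans; Cl mer, Br cis; Cl fac, Br cis.
Each arrangement has an internal mirror plane or centre of symmetry, so none is chiral.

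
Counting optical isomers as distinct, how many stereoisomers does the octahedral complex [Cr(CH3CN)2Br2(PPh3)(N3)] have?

There are 6 geometric isomers: CH3CN trans, Br trans; CH3CN cis, Br trans; CH3CN cis, Br cis (3 arrangements, 2 chiral); CH3CN trans, Br cis.
Of these, 2 lack any improper symmetry element and so occur as enantiomeric pairs, giving 6 + 2 = 8 stereoisomers in total.

8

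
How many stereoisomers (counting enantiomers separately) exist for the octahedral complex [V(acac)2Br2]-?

In an octahedral complex each vertex has one trans partner and four cis neighbours.
Each acac is bidentate and must span two cis positions.
There are 2 geometric isomers: Br trans; Br cis (chiral).
One of these lacks any improper symmetry element and so occurs as an enantiomeric pair, giving 2 + 1 = 3 stereoisomers in total.

3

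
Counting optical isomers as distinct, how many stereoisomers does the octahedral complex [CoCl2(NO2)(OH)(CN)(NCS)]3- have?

15

An octahedron has six vertices in three trans pairs; every non-trans pair is cis.
Exhaustive case analysis gives 9 geometric isomers.
Of these, 6 lack any improper symmetry element and so occur as enantiomeric pairs, giving 9 + 6 = 15 stereoisomers in total.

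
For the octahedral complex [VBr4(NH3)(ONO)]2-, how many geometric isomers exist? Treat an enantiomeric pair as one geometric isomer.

In an octahedral complex each vertex has one trans partner and four cis neighbours.
The distinct arrangements are (2 in all): NH3 and ONO mutually trans; NH3 and ONO mutually cis.

2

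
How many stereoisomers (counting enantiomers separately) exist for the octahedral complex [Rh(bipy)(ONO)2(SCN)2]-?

The six octahedral sites form three mutually perpendicular trans pairs.
Each bipy is bidentate and must span two cis positions.
Systematic placement gives 3 geometric isomers: ONO trans, SCN cis; ONO cis, SCN cis (chiral); ONO cis, SCN trans.
One of these lacks any improper symmetry element and so occurs as an enantiomeric pair, giving 3 + 1 = 4 stereoisomers in total.

4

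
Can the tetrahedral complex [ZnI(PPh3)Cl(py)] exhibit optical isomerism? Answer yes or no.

Only one geometric arrangement is possible; it has no improper symmetry element, so it exists as a pair of enantiomers (2 stereoisomers).

yes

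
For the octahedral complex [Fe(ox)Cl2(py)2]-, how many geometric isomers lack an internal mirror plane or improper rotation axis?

An octahedron has six vertices in three trans pairs; every non-trans pair is cis.
Each ox is bidentate and must span two cis positions.
Working through the distinct placements yields 3 geometric isomers: Cl trans, py cis; Cl cis, py trans; Cl cis, py cis (chiral).
One of these lacks any improper symmetry element and so occurs as an enantiomeric pair, giving 3 + 1 = 4 stereoisomers in total.

1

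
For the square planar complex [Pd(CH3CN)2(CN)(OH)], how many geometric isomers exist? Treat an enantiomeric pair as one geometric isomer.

2

There are 2 geometric isomers: CH3CN cis; CH3CN trans.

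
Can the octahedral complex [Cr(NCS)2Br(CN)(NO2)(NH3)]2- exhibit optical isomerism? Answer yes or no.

yes

An octahedron has six vertices in three trans pairs; every non-trans pair is cis.
Placing the ligands in turn and identifying arrangements related by rotation or reflection leaves 9 distinct geometric isomers.
Of these, 6 lack any improper symmetry element and so occur as enantiomeric pairs, giving 9 + 6 = 15 stereoisomers in total.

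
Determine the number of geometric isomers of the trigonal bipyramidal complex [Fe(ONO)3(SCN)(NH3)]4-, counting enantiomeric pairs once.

4

A trigonal bipyramid has two axial and three equatorial sites, which are chemically inequivalent.
Working through the distinct placements yields 4 geometric isomers: SCN equatorial, NH3 axial; SCN axial, NH3 axial; SCN equatorial, NH3 equatorial; SCN axial, NH3 equatorial.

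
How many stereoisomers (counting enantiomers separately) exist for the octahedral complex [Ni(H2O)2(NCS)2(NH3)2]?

6

In an octahedral complex each vertex has one trans partner and four cis neighbours.
There are 5 geometric isomers: H2O trans, NCS trans, NH3 trans; H2O trans, NCS cis, NH3 cis; H2O cis, NCS cis, NH3 trans; H2O cis, NCS cis, NH3 cis (chiral); H2O cis, NCS trans, NH3 cis.
One of these lacks any improper symmetry element and so occurs as an enantiomeric pair, giving 5 + 1 = 6 stereoisomers in total.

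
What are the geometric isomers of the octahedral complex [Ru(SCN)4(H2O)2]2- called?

An octahedron has six vertices in three trans pairs; every non-trans pair is cis.
There are 2 geometric isomers: H2O trans; H2O cis.

cis and trans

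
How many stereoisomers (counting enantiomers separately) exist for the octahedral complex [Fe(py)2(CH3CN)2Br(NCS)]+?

An octahedron has six vertices in three trans pairs; every non-trans pair is cis.
The distinct arrangements are (6 in all): py trans, CH3CN cis; py cis, CH3CN cis (3 arrangements, 2 chiral); py trans, CH3CN trans; py cis, CH3CN trans.
Of these, 2 lack any improper symmetry element and so occur as enantiomeric pairs, giving 6 + 2 = 8 stereoisomers in total.

8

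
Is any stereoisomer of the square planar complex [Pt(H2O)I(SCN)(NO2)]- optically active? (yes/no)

no

A square has two trans pairs of vertices; adjacent vertices are cis.
Working through the distinct placements yields 3 geometric isomers: (H2O/NO2 trans, I/SCN trans); (H2O/SCN trans, I/NO2 trans); (H2O/I trans, NO2/SCN trans).
Each arrangement has an internal mirror plane or centre of symmetry, so none is chiral.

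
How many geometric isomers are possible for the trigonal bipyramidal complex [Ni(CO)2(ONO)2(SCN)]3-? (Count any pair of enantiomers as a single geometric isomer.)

5

A trigonal bipyramid has two axial and three equatorial sites, which are chemically inequivalent.
Exhaustive case analysis gives 5 geometric isomers.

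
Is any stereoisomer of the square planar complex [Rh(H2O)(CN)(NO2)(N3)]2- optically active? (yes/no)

no

A square has two trans pairs of vertices; adjacent vertices are cis.
The distinct arrangements are (3 in all): (CN/N3 trans, H2O/NO2 trans); (CN/NO2 trans, H2O/N3 trans); (CN/H2O trans, N3/NO2 trans).
Each arrangement has an internal mirror plane or centre of symmetry, so none is chiral.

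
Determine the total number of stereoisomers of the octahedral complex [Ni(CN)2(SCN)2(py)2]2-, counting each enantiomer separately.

An octahedron has six vertices in three trans pairs; every non-trans pair is cis.
There are 5 geometric isomers: CN trans, SCN trans, py trans; CN trans, SCN cis, py cis; CN cis, SCN cis, py trans; CN cis, SCN cis, py cis (chiral); CN cis, SCN trans, py cis.
One of these lacks any improper symmetry element and so occurs as an enantiomeric pair, giving 5 + 1 = 6 stereoisomers in total.

6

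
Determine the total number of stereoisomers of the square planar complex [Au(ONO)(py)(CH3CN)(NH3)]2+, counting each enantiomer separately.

3

A square has two trans pairs of vertices; adjacent vertices are cis.
Working through the distinct placements yields 3 geometric isomers: (CH3CN/ONO trans, NH3/py trans); (CH3CN/py trans, NH3/ONO trans); (CH3CN/NH3 trans, ONO/py trans).
Each arrangement has an internal mirror plane or centre of symmetry, so none is chiral.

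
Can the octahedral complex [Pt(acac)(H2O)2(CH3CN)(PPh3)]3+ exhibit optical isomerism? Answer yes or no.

yes

An octahedron has six vertices in three trans pairs; every non-trans pair is cis.
Each acac is bidentate and must span two cis positions.
The distinct arrangements are (4 in all): H2O cis (3 arrangements, 2 chiral); H2O trans.
Of these, 2 lack any improper symmetry element and so occur as enantiomeric pairs, giving 4 + 2 = 6 stereoisomers in total.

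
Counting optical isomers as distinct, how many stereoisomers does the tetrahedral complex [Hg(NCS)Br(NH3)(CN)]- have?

In a tetrahedral complex all four positions are equivalent and every pair of ligands is adjacent — there is no cis/trans distinction.
Only one geometric arrangement is possible; it has no improper symmetry element, so it exists as a pair of enantiomers (2 stereoisomers).

2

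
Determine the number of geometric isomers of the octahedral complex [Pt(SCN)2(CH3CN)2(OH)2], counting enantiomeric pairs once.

5

The distinct arrangements are (5 in all): SCN trans, CH3CN trans, OH trans; SCN cis, CH3CN trans, OH cis; SCN trans, CH3CN cis, OH cis; SCN cis, CH3CN cis, OH cis (chiral); SCN cis, CH3CN cis, OH trans.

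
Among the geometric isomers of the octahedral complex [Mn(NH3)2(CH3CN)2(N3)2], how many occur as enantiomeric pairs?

1

Systematic placement gives 5 geometric isomers: NH3 trans, CH3CN trans, N3 trans; NH3 cis, CH3CN trans, N3 cis; NH3 trans, CH3CN cis, N3 cis; NH3 cis, CH3CN cis, N3 cis (chiral); NH3 cis, CH3CN cis, N3 trans.
One of these lacks any improper symmetry element and so occurs as an enantiomeric pair, giving 5 + 1 = 6 stereoisomers in total.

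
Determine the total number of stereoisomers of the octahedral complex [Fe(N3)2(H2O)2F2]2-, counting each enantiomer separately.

The six octahedral sites form three mutually perpendicular trans pairs.
The distinct arrangements are (5 in all): N3 trans, H2O trans, F trans; N3 cis, H2O cis, F trans; N3 trans, H2O cis, F cis; N3 cis, H2O cis, F cis (chiral); N3 cis, H2O trans, F cis.
One of these lacks any improper symmetry element and so occurs as an enantiomeric pair, giving 5 + 1 = 6 stereoisomers in total.

6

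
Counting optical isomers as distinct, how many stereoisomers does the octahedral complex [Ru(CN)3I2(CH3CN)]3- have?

In an octahedral complex each vertex has one trans partner and four cis neighbours.
There are 3 geometric isomers: CN mer, I trans; CN fac, I cis; CN mer, I cis.
Each arrangement has an internal mirror plane or centre of symmetry, so none is chiral.

3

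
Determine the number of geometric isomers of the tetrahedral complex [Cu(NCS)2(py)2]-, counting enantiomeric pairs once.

1

In a tetrahedral complex all four positions are equivalent and every pair of ligands is adjacent — there is no cis/trans distinction.
Only one geometric arrangement is possible.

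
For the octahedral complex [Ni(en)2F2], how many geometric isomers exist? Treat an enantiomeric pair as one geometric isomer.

In an octahedral complex each vertex has one trans partner and four cis neighbours.
Each en is bidentate and must span two cis positions.
The distinct arrangements are (2 in all): F trans; F cis (chiral).

2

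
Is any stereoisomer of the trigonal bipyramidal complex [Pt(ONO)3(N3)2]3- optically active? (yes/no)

A trigonal bipyramid has two axial and three equatorial sites, which are chemically inequivalent.
Working through the distinct placements yields 3 geometric isomers: N3 both axial; N3 one axial, one equatorial; N3 both equatorial.
Each arrangement has an internal mirror plane or centre of symmetry, so none is chiral.

no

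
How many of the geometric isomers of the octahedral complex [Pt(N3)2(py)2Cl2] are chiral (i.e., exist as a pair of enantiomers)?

Working through the distinct placements yields 5 geometric isomers: N3 trans, py trans, Cl trans; N3 cis, py cis, Cl trans; N3 cis, py trans, Cl cis; N3 cis, py cis, Cl cis (chiral); N3 trans, py cis, Cl cis.
One of these lacks any improper symmetry element and so occurs as an enantiomeric pair, giving 5 + 1 = 6 stereoisomers in total.

1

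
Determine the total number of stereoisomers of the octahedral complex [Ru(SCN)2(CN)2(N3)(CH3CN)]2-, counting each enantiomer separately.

8

An octahedron has six vertices in three trans pairs; every non-trans pair is cis.
There are 6 geometric isomers: SCN trans, CN cis; SCN cis, CN cis (3 arrangements, 2 chiral); SCN trans, CN trans; SCN cis, CN trans.
Of these, 2 lack any improper symmetry element and so occur as enantiomeric pairs, giving 6 + 2 = 8 stereoisomers in total.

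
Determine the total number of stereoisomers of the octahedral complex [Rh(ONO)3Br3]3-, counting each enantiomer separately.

An octahedron has six vertices in three trans pairs; every non-trans pair is cis.
The distinct arrangements are (2 in all): ONO mer; ONO fac.
Each arrangement has an internal mirror plane or centre of symmetry, so none is chiral.

2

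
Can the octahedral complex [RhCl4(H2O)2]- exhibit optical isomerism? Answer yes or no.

no

The six octahedral sites form three mutually perpendicular trans pairs.
Working through the distinct placements yields 2 geometric isomers: H2O trans; H2O cis.
Each arrangement has an internal mirror plane or centre of symmetry, so none is chiral.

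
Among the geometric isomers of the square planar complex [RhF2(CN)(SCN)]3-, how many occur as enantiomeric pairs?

0

A square has two trans pairs of vertices; adjacent vertices are cis.
Systematic placement gives 2 geometric isomers: F cis; F trans.
Each arrangement has an internal mirror plane or centre of symmetry, so none is chiral.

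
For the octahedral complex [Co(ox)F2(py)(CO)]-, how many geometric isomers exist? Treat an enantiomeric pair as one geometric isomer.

4

Each ox is bidentate and must span two cis positions.
The distinct arrangements are (4 in all): F cis (3 arrangements, 2 chiral); F trans.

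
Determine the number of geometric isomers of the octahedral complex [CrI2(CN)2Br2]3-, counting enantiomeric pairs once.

The six octahedral sites form three mutually perpendicular trans pairs.
There are 5 geometric isomers: I trans, CN trans, Br trans; I cis, CN cis, Br trans; I trans, CN cis, Br cis; I cis, CN cis, Br cis (chiral); I cis, CN trans, Br cis.

5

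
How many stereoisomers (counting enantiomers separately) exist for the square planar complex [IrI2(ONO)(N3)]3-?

2

There are 2 geometric isomers: I cis; I trans.
Each arrangement has an internal mirror plane or centre of symmetry, so none is chiral.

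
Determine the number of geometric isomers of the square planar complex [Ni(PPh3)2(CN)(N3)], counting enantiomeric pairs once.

The distinct arrangements are (2 in all): PPh3 cis; PPh3 trans.

2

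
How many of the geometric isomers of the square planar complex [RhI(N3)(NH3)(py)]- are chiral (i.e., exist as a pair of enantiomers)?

0

A square has two trans pairs of vertices; adjacent vertices are cis.
Systematic placement gives 3 geometric isomers: (I/NH3 trans, N3/py trans); (I/py trans, N3/NH3 trans); (I/N3 trans, NH3/py trans).
Each arrangement has an internal mirror plane or centre of symmetry, so none is chiral.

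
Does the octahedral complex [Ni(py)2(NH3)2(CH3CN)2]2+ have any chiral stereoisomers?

The six octahedral sites form three mutually perpendicular trans pairs.
Systematic placement gives 5 geometric isomers: py trans, NH3 trans, CH3CN trans; py cis, NH3 cis, CH3CN trans; py trans, NH3 cis, CH3CN cis; py cis, NH3 cis, CH3CN cis (chiral); py cis, NH3 trans, CH3CN cis.
One of these lacks any improper symmetry element and so occurs as an enantiomeric pair, giving 5 + 1 = 6 stereoisomers in total.

yes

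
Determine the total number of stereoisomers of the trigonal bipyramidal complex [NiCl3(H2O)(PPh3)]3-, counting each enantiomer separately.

4

A trigonal bipyramid has two axial and three equatorial sites, which are chemically inequivalent.
The distinct arrangements are (4 in all): H2O equatorial, PPh3 equatorial; H2O axial, PPh3 equatorial; H2O equatorial, PPh3 axial; H2O axial, PPh3 axial.
Each arrangement has an internal mirror plane or centre of symmetry, so none is chiral.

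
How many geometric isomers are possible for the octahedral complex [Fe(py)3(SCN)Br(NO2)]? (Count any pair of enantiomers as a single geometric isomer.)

The six octahedral sites form three mutually perpendicular trans pairs.
Systematic placement gives 4 geometric isomers: py mer (3 arrangements); py fac (chiral).

4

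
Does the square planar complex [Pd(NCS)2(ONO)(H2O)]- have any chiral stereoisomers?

A square has two trans pairs of vertices; adjacent vertices are cis.
Systematic placement gives 2 geometric isomers: NCS cis; NCS trans.
Each arrangement has an internal mirror plane or centre of symmetry, so none is chiral.

no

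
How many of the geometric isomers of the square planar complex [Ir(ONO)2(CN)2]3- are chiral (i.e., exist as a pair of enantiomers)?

In a square planar complex each vertex has one trans partner and two cis neighbours.
Working through the distinct placements yields 2 geometric isomers: ONO cis; ONO trans.
Each arrangement has an internal mirror plane or centre of symmetry, so none is chiral.

0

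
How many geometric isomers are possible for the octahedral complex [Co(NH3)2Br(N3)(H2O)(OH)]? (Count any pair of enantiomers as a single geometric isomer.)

An octahedron has six vertices in three trans pairs; every non-trans pair is cis.
Placing the ligands in turn and identifying arrangements related by rotation or reflection leaves 9 distinct geometric isomers.

9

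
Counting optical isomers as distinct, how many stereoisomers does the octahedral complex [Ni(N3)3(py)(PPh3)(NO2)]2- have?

An octahedron has six vertices in three trans pairs; every non-trans pair is cis.
Working through the distinct placements yields 4 geometric isomers: N3 mer (3 arrangements); N3 fac (chiral).
One of these lacks any improper symmetry element and so occurs as an enantiomeric pair, giving 4 + 1 = 5 stereoisomers in total.

5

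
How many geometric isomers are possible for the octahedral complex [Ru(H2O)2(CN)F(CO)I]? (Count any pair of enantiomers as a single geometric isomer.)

Exhaustive case analysis gives 9 geometric isomers.

9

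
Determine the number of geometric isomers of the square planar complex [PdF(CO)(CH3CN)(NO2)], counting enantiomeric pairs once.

In a square planar complex each vertex has one trans partner and two cis neighbours.
Working through the distinct placements yields 3 geometric isomers: (CH3CN/F trans, CO/NO2 trans); (CH3CN/NO2 trans, CO/F trans); (CH3CN/CO trans, F/NO2 trans).

3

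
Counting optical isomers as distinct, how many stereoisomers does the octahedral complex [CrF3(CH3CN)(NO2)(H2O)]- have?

The six octahedral sites form three mutually perpendicular trans pairs.
There are 4 geometric isomers: F mer (3 arrangements); F fac (chiral).
One of these lacks any improper symmetry element and so occurs as an enantiomeric pair, giving 4 + 1 = 5 stereoisomers in total.

5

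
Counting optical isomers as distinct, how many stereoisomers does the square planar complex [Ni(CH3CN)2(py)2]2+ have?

2

A square has two trans pairs of vertices; adjacent vertices are cis.
Systematic placement gives 2 geometric isomers: CH3CN cis; CH3CN trans.
Each arrangement has an internal mirror plane or centre of symmetry, so none is chiral.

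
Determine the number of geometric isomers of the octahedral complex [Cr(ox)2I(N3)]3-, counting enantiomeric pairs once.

2

Each ox is bidentate and must span two cis positions.
Systematic placement gives 2 geometric isomers: I and N3 mutually trans; I and N3 mutually cis (chiral).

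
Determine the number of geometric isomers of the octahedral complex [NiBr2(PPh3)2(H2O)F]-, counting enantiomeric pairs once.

An octahedron has six vertices in three trans pairs; every non-trans pair is cis.
There are 6 geometric isomers: Br trans, PPh3 trans; Br trans, PPh3 cis; Br cis, PPh3 trans; Br cis, PPh3 cis (3 arrangements, 2 chiral).

6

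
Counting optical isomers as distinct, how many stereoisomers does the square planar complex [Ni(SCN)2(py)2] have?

2

In a square planar complex each vertex has one trans partner and two cis neighbours.
The distinct arrangements are (2 in all): SCN cis; SCN trans.
Each arrangement has an internal mirror plane or centre of symmetry, so none is chiral.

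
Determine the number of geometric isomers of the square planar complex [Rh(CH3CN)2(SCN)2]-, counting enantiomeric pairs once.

2

A square has two trans pairs of vertices; adjacent vertices are cis.
Working through the distinct placements yields 2 geometric isomers: CH3CN cis; CH3CN trans.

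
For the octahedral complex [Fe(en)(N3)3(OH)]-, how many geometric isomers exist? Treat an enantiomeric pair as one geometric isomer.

The six octahedral sites form three mutually perpendicular trans pairs.
Each en is bidentate and must span two cis positions.
There are 2 geometric isomers: N3 mer; N3 fac.

2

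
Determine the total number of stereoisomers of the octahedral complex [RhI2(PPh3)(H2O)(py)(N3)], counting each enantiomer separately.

An octahedron has six vertices in three trans pairs; every non-trans pair is cis.
Systematic enumeration (placing each ligand type in turn and discarding arrangements equivalent by rotation or reflection) gives 9 geometric isomers.
Of these, 6 lack any improper symmetry element and so occur as enantiomeric pairs, giving 9 + 6 = 15 stereoisomers in total.

15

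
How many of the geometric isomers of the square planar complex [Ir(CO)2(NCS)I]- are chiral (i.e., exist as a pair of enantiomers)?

0

In a square planar complex each vertex has one trans partner and two cis neighbours.
Working through the distinct placements yields 2 geometric isomers: CO cis; CO trans.
Each arrangement has an internal mirror plane or centre of symmetry, so none is chiral.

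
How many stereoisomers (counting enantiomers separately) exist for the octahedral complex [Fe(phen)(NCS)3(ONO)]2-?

2

The six octahedral sites form three mutually perpendicular trans pairs.
Each phen is bidentate and must span two cis positions.
Working through the distinct placements yields 2 geometric isomers: NCS mer; NCS fac.
Each arrangement has an internal mirror plane or centre of symmetry, so none is chiral.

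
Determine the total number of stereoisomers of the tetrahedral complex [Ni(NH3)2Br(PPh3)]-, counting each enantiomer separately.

1

Only one geometric arrangement is possible.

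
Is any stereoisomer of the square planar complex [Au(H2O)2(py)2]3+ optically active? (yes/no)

Systematic placement gives 2 geometric isomers: H2O cis; H2O trans.
Each arrangement has an internal mirror plane or centre of symmetry, so none is chiral.

no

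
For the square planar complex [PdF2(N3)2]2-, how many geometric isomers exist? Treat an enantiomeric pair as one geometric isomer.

2

In a square planar complex each vertex has one trans partner and two cis neighbours.
Systematic placement gives 2 geometric isomers: F cis; F trans.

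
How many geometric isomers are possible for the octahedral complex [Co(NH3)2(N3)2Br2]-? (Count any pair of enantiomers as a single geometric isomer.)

5

An octahedron has six vertices in three trans pairs; every non-trans pair is cis.
The distinct arrangements are (5 in all): NH3 trans, N3 trans, Br trans; NH3 cis, N3 cis, Br trans; NH3 trans, N3 cis, Br cis; NH3 cis, N3 cis, Br cis (chiral); NH3 cis, N3 trans, Br cis.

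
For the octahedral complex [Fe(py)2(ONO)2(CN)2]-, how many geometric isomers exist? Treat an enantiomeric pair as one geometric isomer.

In an octahedral complex each vertex has one trans partner and four cis neighbours.
The distinct arrangements are (5 in all): py trans, ONO trans, CN trans; py cis, ONO cis, CN trans; py trans, ONO cis, CN cis; py cis, ONO cis, CN cis (chiral); py cis, ONO trans, CN cis.

5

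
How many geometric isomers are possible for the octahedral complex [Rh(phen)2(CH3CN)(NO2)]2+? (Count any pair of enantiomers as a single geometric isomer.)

The six octahedral sites form three mutually perpendicular trans pairs.
Each phen is bidentate and must span two cis positions.
Working through the distinct placements yields 2 geometric isomers: CH3CN and NO2 mutually trans; CH3CN and NO2 mutually cis (chiral).

2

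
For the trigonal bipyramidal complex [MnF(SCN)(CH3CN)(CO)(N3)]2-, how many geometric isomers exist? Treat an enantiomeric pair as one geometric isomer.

A trigonal bipyramid has two axial and three equatorial sites, which are chemically inequivalent.
Exhaustive case analysis gives 10 geometric isomers.

10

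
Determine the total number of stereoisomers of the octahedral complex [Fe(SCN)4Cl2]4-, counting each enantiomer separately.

2

Working through the distinct placements yields 2 geometric isomers: Cl trans; Cl cis.
Each arrangement has an internal mirror plane or centre of symmetry, so none is chiral.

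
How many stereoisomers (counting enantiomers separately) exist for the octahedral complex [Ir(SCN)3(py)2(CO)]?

In an octahedral complex each vertex has one trans partner and four cis neighbours.
The distinct arrangements are (3 in all): SCN mer, py trans; SCN fac, py cis; SCN mer, py cis.
Each arrangement has an internal mirror plane or centre of symmetry, so none is chiral.

3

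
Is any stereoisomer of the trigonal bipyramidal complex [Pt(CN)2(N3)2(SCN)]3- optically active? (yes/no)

yes

In a trigonal bipyramid the two axial positions differ from the three equatorial ones.
Systematic enumeration (placing each ligand type in turn and discarding arrangements equivalent by rotation or reflection) gives 5 geometric isomers.
One of these lacks any improper symmetry element and so occurs as an enantiomeric pair, giving 5 + 1 = 6 stereoisomers in total.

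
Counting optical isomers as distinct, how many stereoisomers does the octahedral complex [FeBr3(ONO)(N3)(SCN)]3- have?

5

The six octahedral sites form three mutually perpendicular trans pairs.
The distinct arrangements are (4 in all): Br mer (3 arrangements); Br fac (chiral).
One of these lacks any improper symmetry element and so occurs as an enantiomeric pair, giving 4 + 1 = 5 stereoisomers in total.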